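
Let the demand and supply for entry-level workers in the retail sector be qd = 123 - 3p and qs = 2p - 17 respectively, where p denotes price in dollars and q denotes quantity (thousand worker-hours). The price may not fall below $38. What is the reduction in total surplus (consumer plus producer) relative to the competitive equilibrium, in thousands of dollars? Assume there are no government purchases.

Setting quantity demanded equal to quantity supplied, 123 - 3p = 2p - 17, gives p* = 28 and q* = 39.
Since 38 > 28, the floor is binding.
At p = 38: qd = 123 - 3·38 = 9 and qs = 2·38 - 17 = 59.
Quantity traded falls to 9. At q = 9 the demand price is (123 - 9)/3 = 38 and the supply price is (17 + 9)/2 = 13.
Deadweight loss = ½ · (38 - 13) · (39 - 9) = ½ · 25 · 30 = 375.

375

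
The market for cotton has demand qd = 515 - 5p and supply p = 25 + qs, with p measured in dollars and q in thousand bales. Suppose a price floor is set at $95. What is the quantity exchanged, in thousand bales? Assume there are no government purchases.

40

Rearranging supply gives qs = p - 25. In a free market, 515 - 5p = p - 25 gives the equilibrium p* = 90, q* = 65.
Because the floor (95) lies above the market-clearing price, it is binding.
At p = 95: qd = 515 - 5·95 = 40 and qs = 95 - 25 = 70.
The quantity actually transacted is the short side, demand: 40.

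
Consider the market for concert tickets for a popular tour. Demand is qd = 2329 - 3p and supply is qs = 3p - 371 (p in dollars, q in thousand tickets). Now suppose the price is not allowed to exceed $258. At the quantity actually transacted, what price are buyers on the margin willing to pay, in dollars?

642

Setting quantity demanded equal to quantity supplied, 2329 - 3p = 3p - 371, gives p* = 450 and q* = 979.
Because the ceiling (258) lies below the market-clearing price, it is binding.
At p = 258: qd = 2329 - 3·258 = 1555 and qs = 3·258 - 371 = 403.
Only 403 units reach the market. On the demand curve, the marginal buyer's willingness to pay at q = 403 is (2329 - 403)/3 = 642.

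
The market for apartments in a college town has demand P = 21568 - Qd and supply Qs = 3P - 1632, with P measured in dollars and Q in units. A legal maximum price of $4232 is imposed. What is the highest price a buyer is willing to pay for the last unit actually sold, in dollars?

Rearranging demand gives Qd = 21568 - P. Setting quantity demanded equal to quantity supplied, 21568 - P = 3P - 1632, gives P* = 5800 and Q* = 15768.
Since 4232 < 5800, the ceiling is binding.
At P = 4232: Qd = 21568 - 4232 = 17336 and Qs = 3·4232 - 1632 = 11064.
Only 11064 units reach the market. On the demand curve, the marginal buyer's willingness to pay at Q = 11064 is (21568 - 11064) = 10504.

10504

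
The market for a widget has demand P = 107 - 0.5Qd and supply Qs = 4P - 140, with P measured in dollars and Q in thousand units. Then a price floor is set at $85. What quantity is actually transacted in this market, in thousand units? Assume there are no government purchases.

44

Rearranging demand gives Qd = 214 - 2P. Equilibrium: 214 - 2P = 4P - 140, so 354 = 6P and P* = 59, Q* = 96.
The floor of 85 is above the equilibrium price 59, so it binds.
At P = 85: Qd = 214 - 2·85 = 44 and Qs = 4·85 - 140 = 200.
The quantity actually transacted is the short side, demand: 44.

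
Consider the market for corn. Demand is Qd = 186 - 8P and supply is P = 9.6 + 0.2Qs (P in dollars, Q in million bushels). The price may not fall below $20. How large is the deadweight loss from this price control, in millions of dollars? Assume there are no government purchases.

41.6

Rearranging supply gives Qs = 5P - 48. Without the control the market clears where 186 - 8P = 5P - 48, i.e. P* = 18 and Q* = 42.
Because the floor (20) lies above the market-clearing price, it is binding.
At P = 20: Qd = 186 - 8·20 = 26 and Qs = 5·20 - 48 = 52.
Quantity traded falls to 26. At Q = 26 the demand price is (186 - 26)/8 = 20 and the supply price is (48 + 26)/5 = 14.8.
Deadweight loss = ½ · (20 - 14.8) · (42 - 26) = ½ · 5.2 · 16 = 41.6.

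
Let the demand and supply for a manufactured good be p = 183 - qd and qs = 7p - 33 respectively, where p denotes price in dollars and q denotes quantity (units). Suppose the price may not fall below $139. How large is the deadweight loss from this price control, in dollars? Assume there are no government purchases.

7168

Rearranging demand gives qd = 183 - p. Without the control the market clears where 183 - p = 7p - 33, i.e. p* = 27 and q* = 156.
Because the floor (139) lies above the market-clearing price, it is binding.
At p = 139: qd = 183 - 139 = 44 and qs = 7·139 - 33 = 940.
Quantity traded falls to 44. At q = 44 the demand price is 183 - 44 = 139 and the supply price is (33 + 44)/7 = 11.
Deadweight loss = ½ · (139 - 11) · (156 - 44) = ½ · 128 · 112 = 7168.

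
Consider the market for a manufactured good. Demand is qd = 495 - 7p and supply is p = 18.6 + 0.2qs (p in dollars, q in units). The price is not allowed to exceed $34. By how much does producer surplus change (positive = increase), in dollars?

Rearranging supply gives qs = 5p - 93. Setting quantity demanded equal to quantity supplied, 495 - 7p = 5p - 93, gives p* = 49 and q* = 152.
Since 34 < 49, the ceiling is binding.
At p = 34: qd = 495 - 7·34 = 257 and qs = 5·34 - 93 = 77.
Producer surplus without the control is ½ · (49 - 18.6) · 152 = 2310.4.
With the ceiling, producers sell 77 units at 34, so PS = ½ · (34 - 18.6) · 77 = 592.9.
Change in producer surplus = 592.9 - 2310.4 = -1717.5.

-1717.5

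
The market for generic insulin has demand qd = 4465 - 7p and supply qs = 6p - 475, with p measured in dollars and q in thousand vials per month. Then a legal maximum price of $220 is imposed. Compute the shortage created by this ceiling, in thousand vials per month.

Equilibrium: 4465 - 7p = 6p - 475, so 4940 = 13p and p* = 380, q* = 1805.
The ceiling of 220 is below the equilibrium price 380, so it binds.
At p = 220: qd = 4465 - 7·220 = 2925 and qs = 6·220 - 475 = 845.
Shortage = qd - qs = 2925 - 845 = 2080.

2080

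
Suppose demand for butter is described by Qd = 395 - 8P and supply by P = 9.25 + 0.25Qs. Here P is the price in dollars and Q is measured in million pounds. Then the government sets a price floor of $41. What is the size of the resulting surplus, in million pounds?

Rearranging supply gives Qs = 4P - 37. Without the control the market clears where 395 - 8P = 4P - 37, i.e. P* = 36 and Q* = 107.
Because the floor (41) lies above the market-clearing price, it is binding.
At P = 41: Qd = 395 - 8·41 = 67 and Qs = 4·41 - 37 = 127.
Surplus = Qs - Qd = 127 - 67 = 60.

60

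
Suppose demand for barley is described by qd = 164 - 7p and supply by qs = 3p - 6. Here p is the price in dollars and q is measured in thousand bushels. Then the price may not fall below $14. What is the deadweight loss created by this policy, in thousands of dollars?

0

In a free market, 164 - 7p = 3p - 6 gives the equilibrium p* = 17, q* = 45.
The floor of 14 is below the equilibrium price 17, so it is not binding; the market clears at p* = 17, q* = 45.
Since the control does not bind, no trades are prevented and deadweight loss is zero.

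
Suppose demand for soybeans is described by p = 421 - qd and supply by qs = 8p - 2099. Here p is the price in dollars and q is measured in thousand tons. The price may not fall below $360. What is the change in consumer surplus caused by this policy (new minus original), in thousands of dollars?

-8080

Rearranging demand gives qd = 421 - p. In a free market, 421 - p = 8p - 2099 gives the equilibrium p* = 280, q* = 141.
Since 360 > 280, the floor is binding.
At p = 360: qd = 421 - 360 = 61 and qs = 8·360 - 2099 = 781.
Consumer surplus without the control is ½ · (421 - 280) · 141 = 9940.5.
With the floor, consumers buy 61 units at 360, so CS = ½ · (421 - 360) · 61 = 1860.5.
Change in consumer surplus = 1860.5 - 9940.5 = -8080.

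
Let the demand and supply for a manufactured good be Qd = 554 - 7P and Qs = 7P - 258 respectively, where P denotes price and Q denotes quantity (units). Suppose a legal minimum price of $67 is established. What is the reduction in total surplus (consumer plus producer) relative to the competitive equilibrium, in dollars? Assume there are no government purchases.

Equilibrium: 554 - 7P = 7P - 258, so 812 = 14P and P* = 58, Q* = 148.
Because the floor (67) lies above the market-clearing price, it is binding.
At P = 67: Qd = 554 - 7·67 = 85 and Qs = 7·67 - 258 = 211.
Quantity traded falls to 85. At Q = 85 the demand price is (554 - 85)/7 = 67 and the supply price is (258 + 85)/7 = 49.
Deadweight loss = ½ · (67 - 49) · (148 - 85) = ½ · 18 · 63 = 567.

567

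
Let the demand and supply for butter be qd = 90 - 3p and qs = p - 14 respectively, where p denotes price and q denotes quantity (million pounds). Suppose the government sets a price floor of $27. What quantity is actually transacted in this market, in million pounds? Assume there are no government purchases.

9

Setting quantity demanded equal to quantity supplied, 90 - 3p = p - 14, gives p* = 26 and q* = 12.
Because the floor (27) lies above the market-clearing price, it is binding.
At p = 27: qd = 90 - 3·27 = 9 and qs = 27 - 14 = 13.
The quantity actually transacted is the short side, demand: 9.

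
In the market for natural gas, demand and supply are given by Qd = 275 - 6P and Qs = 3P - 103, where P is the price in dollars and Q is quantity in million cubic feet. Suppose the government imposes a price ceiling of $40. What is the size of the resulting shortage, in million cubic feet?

Equilibrium: 275 - 6P = 3P - 103, so 378 = 9P and P* = 42, Q* = 23.
Because the ceiling (40) lies below the market-clearing price, it is binding.
At P = 40: Qd = 275 - 6·40 = 35 and Qs = 3·40 - 103 = 17.
Shortage = Qd - Qs = 35 - 17 = 18.

18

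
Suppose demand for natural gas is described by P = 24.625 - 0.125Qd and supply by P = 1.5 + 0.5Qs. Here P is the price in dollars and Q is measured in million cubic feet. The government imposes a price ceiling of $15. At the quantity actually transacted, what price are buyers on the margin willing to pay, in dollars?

Rearranging demand gives Qd = 197 - 8P; rearranging supply gives Qs = 2P - 3. In a free market, 197 - 8P = 2P - 3 gives the equilibrium P* = 20, Q* = 37.
Because the ceiling (15) lies below the market-clearing price, it is binding.
At P = 15: Qd = 197 - 8·15 = 77 and Qs = 2·15 - 3 = 27.
Only 27 units reach the market. On the demand curve, the marginal buyer's willingness to pay at Q = 27 is (197 - 27)/8 = 21.25.

21.25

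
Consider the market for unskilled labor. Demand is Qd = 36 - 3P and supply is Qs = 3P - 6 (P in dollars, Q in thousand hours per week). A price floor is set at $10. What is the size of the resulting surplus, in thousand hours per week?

In a free market, 36 - 3P = 3P - 6 gives the equilibrium P* = 7, Q* = 15.
Because the floor (10) lies above the market-clearing price, it is binding.
At P = 10: Qd = 36 - 3·10 = 6 and Qs = 3·10 - 6 = 24.
Surplus = Qs - Qd = 24 - 6 = 18.

18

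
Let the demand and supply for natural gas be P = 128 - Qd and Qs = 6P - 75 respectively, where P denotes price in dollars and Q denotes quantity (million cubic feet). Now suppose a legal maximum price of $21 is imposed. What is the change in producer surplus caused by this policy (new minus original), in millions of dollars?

Rearranging demand gives Qd = 128 - P. Setting quantity demanded equal to quantity supplied, 128 - P = 6P - 75, gives P* = 29 and Q* = 99.
Since 21 < 29, the ceiling is binding.
At P = 21: Qd = 128 - 21 = 107 and Qs = 6·21 - 75 = 51.
Producer surplus without the control is ½ · (29 - 12.5) · 99 = 816.75.
With the ceiling, producers sell 51 units at 21, so PS = ½ · (21 - 12.5) · 51 = 216.75.
Change in producer surplus = 216.75 - 816.75 = -600.

-600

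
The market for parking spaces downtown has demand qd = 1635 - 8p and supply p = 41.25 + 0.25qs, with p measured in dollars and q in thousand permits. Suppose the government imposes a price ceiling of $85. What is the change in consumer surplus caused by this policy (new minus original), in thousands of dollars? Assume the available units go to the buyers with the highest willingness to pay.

Rearranging supply gives qs = 4p - 165. In a free market, 1635 - 8p = 4p - 165 gives the equilibrium p* = 150, q* = 435.
Since 85 < 150, the ceiling is binding.
At p = 85: qd = 1635 - 8·85 = 955 and qs = 4·85 - 165 = 175.
Consumer surplus without the control is ½ · (204.375 - 150) · 435 = 11826.5625.
With the ceiling, 175 units are sold at 85 (assume they go to the highest-value buyers). The demand price at q = 175 is 182.5, so CS = ½ · [(204.375 - 85) + (182.5 - 85)] · 175 = 18976.5625.
Change in consumer surplus = 18976.5625 - 11826.5625 = 7150.

7150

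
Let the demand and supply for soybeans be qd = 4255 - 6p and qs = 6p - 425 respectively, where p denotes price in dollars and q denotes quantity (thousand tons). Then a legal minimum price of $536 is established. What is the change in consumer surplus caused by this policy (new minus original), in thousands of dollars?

In a free market, 4255 - 6p = 6p - 425 gives the equilibrium p* = 390, q* = 1915.
Since 536 > 390, the floor is binding.
At p = 536: qd = 4255 - 6·536 = 1039 and qs = 6·536 - 425 = 2791.
Consumer surplus without the control is ½ · (4255/6 - 390) · 1915 = 3667225/12.
With the floor, consumers buy 1039 units at 536, so CS = ½ · (4255/6 - 536) · 1039 = 1079521/12.
Change in consumer surplus = 1079521/12 - 3667225/12 = -215642.

-215642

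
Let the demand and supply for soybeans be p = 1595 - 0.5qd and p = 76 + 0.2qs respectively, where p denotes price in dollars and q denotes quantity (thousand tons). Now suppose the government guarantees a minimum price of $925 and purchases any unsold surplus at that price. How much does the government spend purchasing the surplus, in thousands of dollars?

Rearranging demand gives qd = 3190 - 2p; rearranging supply gives qs = 5p - 380. Without the control the market clears where 3190 - 2p = 5p - 380, i.e. p* = 510 and q* = 2170.
The floor of 925 is above the equilibrium price 510, so it binds.
At p = 925: qd = 3190 - 2·925 = 1340 and qs = 5·925 - 380 = 4245.
Surplus = qs - qd = 2905.
Government expenditure = surplus × support price = 2905 × 925 = 2687125.

2687125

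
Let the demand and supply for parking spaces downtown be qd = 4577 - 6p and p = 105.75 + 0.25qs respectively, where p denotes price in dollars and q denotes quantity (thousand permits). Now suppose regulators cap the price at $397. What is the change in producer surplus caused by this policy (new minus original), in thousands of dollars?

Rearranging supply gives qs = 4p - 423. Setting quantity demanded equal to quantity supplied, 4577 - 6p = 4p - 423, gives p* = 500 and q* = 1577.
The ceiling of 397 is below the equilibrium price 500, so it binds.
At p = 397: qd = 4577 - 6·397 = 2195 and qs = 4·397 - 423 = 1165.
Producer surplus without the control is ½ · (500 - 105.75) · 1577 = 310866.125.
With the ceiling, producers sell 1165 units at 397, so PS = ½ · (397 - 105.75) · 1165 = 169653.125.
Change in producer surplus = 169653.125 - 310866.125 = -141213.

-141213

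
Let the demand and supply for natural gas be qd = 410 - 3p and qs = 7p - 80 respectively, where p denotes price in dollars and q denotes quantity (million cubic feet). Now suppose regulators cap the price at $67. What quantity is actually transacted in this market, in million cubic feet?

In a free market, 410 - 3p = 7p - 80 gives the equilibrium p* = 49, q* = 263.
The ceiling of 67 is above the equilibrium price 49, so it is not binding; the market clears at p* = 49, q* = 263.

263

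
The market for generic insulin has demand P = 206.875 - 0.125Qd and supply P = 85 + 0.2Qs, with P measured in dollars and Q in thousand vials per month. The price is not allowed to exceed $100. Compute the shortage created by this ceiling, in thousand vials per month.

780

Rearranging demand gives Qd = 1655 - 8P; rearranging supply gives Qs = 5P - 425. Equilibrium: 1655 - 8P = 5P - 425, so 2080 = 13P and P* = 160, Q* = 375.
The ceiling of 100 is below the equilibrium price 160, so it binds.
At P = 100: Qd = 1655 - 8·100 = 855 and Qs = 5·100 - 425 = 75.
Shortage = Qd - Qs = 855 - 75 = 780.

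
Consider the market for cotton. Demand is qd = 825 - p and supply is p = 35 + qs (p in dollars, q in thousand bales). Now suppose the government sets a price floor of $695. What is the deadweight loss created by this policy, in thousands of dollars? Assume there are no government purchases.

70225

Rearranging supply gives qs = p - 35. Without the control the market clears where 825 - p = p - 35, i.e. p* = 430 and q* = 395.
The floor of 695 is above the equilibrium price 430, so it binds.
At p = 695: qd = 825 - 695 = 130 and qs = 695 - 35 = 660.
Quantity traded falls to 130. At q = 130 the demand price is 825 - 130 = 695 and the supply price is 35 + 130 = 165.
Deadweight loss = ½ · (695 - 165) · (395 - 130) = ½ · 530 · 265 = 70225.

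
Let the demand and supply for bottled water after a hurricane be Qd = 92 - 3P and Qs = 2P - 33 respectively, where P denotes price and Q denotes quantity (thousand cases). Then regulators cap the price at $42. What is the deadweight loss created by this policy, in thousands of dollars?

0

Without the control the market clears where 92 - 3P = 2P - 33, i.e. P* = 25 and Q* = 17.
The ceiling of 42 is above the equilibrium price 25, so it is not binding; the market clears at P* = 25, Q* = 17.
Since the control does not bind, no trades are prevented and deadweight loss is zero.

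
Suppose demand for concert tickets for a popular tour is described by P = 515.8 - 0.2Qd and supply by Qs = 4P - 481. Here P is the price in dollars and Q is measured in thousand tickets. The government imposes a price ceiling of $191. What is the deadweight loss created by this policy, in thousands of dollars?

79923.6

Rearranging demand gives Qd = 2579 - 5P. In a free market, 2579 - 5P = 4P - 481 gives the equilibrium P* = 340, Q* = 879.
Since 191 < 340, the ceiling is binding.
At P = 191: Qd = 2579 - 5·191 = 1624 and Qs = 4·191 - 481 = 283.
Quantity traded falls to 283. At Q = 283 the demand price is (2579 - 283)/5 = 459.2 and the supply price is (481 + 283)/4 = 191.
Deadweight loss = ½ · (459.2 - 191) · (879 - 283) = ½ · 268.2 · 596 = 79923.6.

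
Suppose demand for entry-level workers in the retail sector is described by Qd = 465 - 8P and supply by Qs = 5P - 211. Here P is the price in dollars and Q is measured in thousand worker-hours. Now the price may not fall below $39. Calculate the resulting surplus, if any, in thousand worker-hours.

0

Equilibrium: 465 - 8P = 5P - 211, so 676 = 13P and P* = 52, Q* = 49.
Since 39 is below P* = 52, the floor does not bind and the free-market outcome prevails.
Since the control does not bind, there is no surplus.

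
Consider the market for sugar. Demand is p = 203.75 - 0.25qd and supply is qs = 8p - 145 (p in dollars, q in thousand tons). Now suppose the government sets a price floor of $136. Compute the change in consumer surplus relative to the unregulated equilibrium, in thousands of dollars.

Rearranging demand gives qd = 815 - 4p. Without the control the market clears where 815 - 4p = 8p - 145, i.e. p* = 80 and q* = 495.
The floor of 136 is above the equilibrium price 80, so it binds.
At p = 136: qd = 815 - 4·136 = 271 and qs = 8·136 - 145 = 943.
Consumer surplus without the control is ½ · (203.75 - 80) · 495 = 30628.125.
With the floor, consumers buy 271 units at 136, so CS = ½ · (203.75 - 136) · 271 = 9180.125.
Change in consumer surplus = 9180.125 - 30628.125 = -21448.

-21448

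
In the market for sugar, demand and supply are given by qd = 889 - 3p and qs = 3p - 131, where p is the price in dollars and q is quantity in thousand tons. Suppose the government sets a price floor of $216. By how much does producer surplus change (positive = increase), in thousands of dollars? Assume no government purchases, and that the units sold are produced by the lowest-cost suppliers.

7912

In a free market, 889 - 3p = 3p - 131 gives the equilibrium p* = 170, q* = 379.
The floor of 216 is above the equilibrium price 170, so it binds.
At p = 216: qd = 889 - 3·216 = 241 and qs = 3·216 - 131 = 517.
Producer surplus without the control is ½ · (170 - 131/3) · 379 = 143641/6.
With the floor, 241 units are sold at 216. The supply price at q = 241 is 124, so PS = ½ · [(216 - 131/3) + (216 - 124)] · 241 = 191113/6.
Change in producer surplus = 191113/6 - 143641/6 = 7912.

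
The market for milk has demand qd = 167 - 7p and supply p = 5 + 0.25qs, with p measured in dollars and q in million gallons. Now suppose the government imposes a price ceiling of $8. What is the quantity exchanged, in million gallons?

12

Rearranging supply gives qs = 4p - 20. Setting quantity demanded equal to quantity supplied, 167 - 7p = 4p - 20, gives p* = 17 and q* = 48.
Since 8 < 17, the ceiling is binding.
At p = 8: qd = 167 - 7·8 = 111 and qs = 4·8 - 20 = 12.
The quantity actually transacted is the short side, supply: 12.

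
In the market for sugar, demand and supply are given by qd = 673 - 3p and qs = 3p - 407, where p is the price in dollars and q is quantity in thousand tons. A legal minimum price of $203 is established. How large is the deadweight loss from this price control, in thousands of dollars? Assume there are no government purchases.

1587

Setting quantity demanded equal to quantity supplied, 673 - 3p = 3p - 407, gives p* = 180 and q* = 133.
The floor of 203 is above the equilibrium price 180, so it binds.
At p = 203: qd = 673 - 3·203 = 64 and qs = 3·203 - 407 = 202.
Quantity traded falls to 64. At q = 64 the demand price is (673 - 64)/3 = 203 and the supply price is (407 + 64)/3 = 157.
Deadweight loss = ½ · (203 - 157) · (133 - 64) = ½ · 46 · 69 = 1587.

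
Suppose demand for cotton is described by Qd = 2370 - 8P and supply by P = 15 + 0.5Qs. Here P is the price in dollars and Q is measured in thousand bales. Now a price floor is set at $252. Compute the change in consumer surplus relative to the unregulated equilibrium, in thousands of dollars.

-4824

Rearranging supply gives Qs = 2P - 30. Without the control the market clears where 2370 - 8P = 2P - 30, i.e. P* = 240 and Q* = 450.
Because the floor (252) lies above the market-clearing price, it is binding.
At P = 252: Qd = 2370 - 8·252 = 354 and Qs = 2·252 - 30 = 474.
Consumer surplus without the control is ½ · (296.25 - 240) · 450 = 12656.25.
With the floor, consumers buy 354 units at 252, so CS = ½ · (296.25 - 252) · 354 = 7832.25.
Change in consumer surplus = 7832.25 - 12656.25 = -4824.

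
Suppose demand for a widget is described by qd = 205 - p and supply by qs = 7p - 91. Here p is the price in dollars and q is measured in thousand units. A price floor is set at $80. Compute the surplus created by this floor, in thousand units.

Setting quantity demanded equal to quantity supplied, 205 - p = 7p - 91, gives p* = 37 and q* = 168.
Since 80 > 37, the floor is binding.
At p = 80: qd = 205 - 80 = 125 and qs = 7·80 - 91 = 469.
Surplus = qs - qd = 469 - 125 = 344.

344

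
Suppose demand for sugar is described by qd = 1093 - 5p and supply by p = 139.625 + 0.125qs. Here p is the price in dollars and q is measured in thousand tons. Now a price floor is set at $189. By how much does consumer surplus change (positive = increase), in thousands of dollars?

-3714.5

Rearranging supply gives qs = 8p - 1117. Without the control the market clears where 1093 - 5p = 8p - 1117, i.e. p* = 170 and q* = 243.
Since 189 > 170, the floor is binding.
At p = 189: qd = 1093 - 5·189 = 148 and qs = 8·189 - 1117 = 395.
Consumer surplus without the control is ½ · (218.6 - 170) · 243 = 5904.9.
With the floor, consumers buy 148 units at 189, so CS = ½ · (218.6 - 189) · 148 = 2190.4.
Change in consumer surplus = 2190.4 - 5904.9 = -3714.5.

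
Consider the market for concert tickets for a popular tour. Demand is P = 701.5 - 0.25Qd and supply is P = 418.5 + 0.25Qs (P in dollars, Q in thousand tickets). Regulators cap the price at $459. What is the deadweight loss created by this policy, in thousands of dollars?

40804

Rearranging demand gives Qd = 2806 - 4P; rearranging supply gives Qs = 4P - 1674. Without the control the market clears where 2806 - 4P = 4P - 1674, i.e. P* = 560 and Q* = 566.
The ceiling of 459 is below the equilibrium price 560, so it binds.
At P = 459: Qd = 2806 - 4·459 = 970 and Qs = 4·459 - 1674 = 162.
Quantity traded falls to 162. At Q = 162 the demand price is (2806 - 162)/4 = 661 and the supply price is (1674 + 162)/4 = 459.
Deadweight loss = ½ · (661 - 459) · (566 - 162) = ½ · 202 · 404 = 40804.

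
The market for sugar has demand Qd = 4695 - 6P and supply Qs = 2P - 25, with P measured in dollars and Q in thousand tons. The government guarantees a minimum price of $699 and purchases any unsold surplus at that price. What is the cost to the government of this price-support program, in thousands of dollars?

Setting quantity demanded equal to quantity supplied, 4695 - 6P = 2P - 25, gives P* = 590 and Q* = 1155.
The floor of 699 is above the equilibrium price 590, so it binds.
At P = 699: Qd = 4695 - 6·699 = 501 and Qs = 2·699 - 25 = 1373.
Surplus = Qs - Qd = 872.
Government expenditure = surplus × support price = 872 × 699 = 609528.

609528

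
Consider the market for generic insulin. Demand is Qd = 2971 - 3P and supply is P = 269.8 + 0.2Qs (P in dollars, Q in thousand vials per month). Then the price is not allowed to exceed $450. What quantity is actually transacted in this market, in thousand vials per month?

Rearranging supply gives Qs = 5P - 1349. In a free market, 2971 - 3P = 5P - 1349 gives the equilibrium P* = 540, Q* = 1351.
The ceiling of 450 is below the equilibrium price 540, so it binds.
At P = 450: Qd = 2971 - 3·450 = 1621 and Qs = 5·450 - 1349 = 901.
The quantity actually transacted is the short side, supply: 901.

901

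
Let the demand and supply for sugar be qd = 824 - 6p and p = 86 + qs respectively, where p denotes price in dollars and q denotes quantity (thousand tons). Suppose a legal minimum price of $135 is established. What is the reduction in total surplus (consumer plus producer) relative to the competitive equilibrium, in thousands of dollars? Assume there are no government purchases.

Rearranging supply gives qs = p - 86. Without the control the market clears where 824 - 6p = p - 86, i.e. p* = 130 and q* = 44.
Since 135 > 130, the floor is binding.
At p = 135: qd = 824 - 6·135 = 14 and qs = 135 - 86 = 49.
Quantity traded falls to 14. At q = 14 the demand price is (824 - 14)/6 = 135 and the supply price is 86 + 14 = 100.
Deadweight loss = ½ · (135 - 100) · (44 - 14) = ½ · 35 · 30 = 525.

525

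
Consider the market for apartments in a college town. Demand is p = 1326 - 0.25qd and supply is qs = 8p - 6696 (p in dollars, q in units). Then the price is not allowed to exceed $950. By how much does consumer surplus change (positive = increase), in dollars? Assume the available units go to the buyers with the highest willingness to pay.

25200

Rearranging demand gives qd = 5304 - 4p. Setting quantity demanded equal to quantity supplied, 5304 - 4p = 8p - 6696, gives p* = 1000 and q* = 1304.
Because the ceiling (950) lies below the market-clearing price, it is binding.
At p = 950: qd = 5304 - 4·950 = 1504 and qs = 8·950 - 6696 = 904.
Consumer surplus without the control is ½ · (1326 - 1000) · 1304 = 212552.
With the ceiling, 904 units are sold at 950 (assume they go to the highest-value buyers). The demand price at q = 904 is 1100, so CS = ½ · [(1326 - 950) + (1100 - 950)] · 904 = 237752.
Change in consumer surplus = 237752 - 212552 = 25200.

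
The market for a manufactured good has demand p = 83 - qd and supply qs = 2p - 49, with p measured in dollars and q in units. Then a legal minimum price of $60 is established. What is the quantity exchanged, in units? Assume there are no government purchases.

23

Rearranging demand gives qd = 83 - p. Equilibrium: 83 - p = 2p - 49, so 132 = 3p and p* = 44, q* = 39.
Since 60 > 44, the floor is binding.
At p = 60: qd = 83 - 60 = 23 and qs = 2·60 - 49 = 71.
The quantity actually transacted is the short side, demand: 23.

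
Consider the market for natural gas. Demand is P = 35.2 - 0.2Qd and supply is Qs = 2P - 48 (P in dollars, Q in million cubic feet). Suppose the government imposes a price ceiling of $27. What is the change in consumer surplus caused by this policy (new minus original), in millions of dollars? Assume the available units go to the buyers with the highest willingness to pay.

Rearranging demand gives Qd = 176 - 5P. Without the control the market clears where 176 - 5P = 2P - 48, i.e. P* = 32 and Q* = 16.
Since 27 < 32, the ceiling is binding.
At P = 27: Qd = 176 - 5·27 = 41 and Qs = 2·27 - 48 = 6.
Consumer surplus without the control is ½ · (35.2 - 32) · 16 = 25.6.
With the ceiling, 6 units are sold at 27 (assume they go to the highest-value buyers). The demand price at Q = 6 is 34, so CS = ½ · [(35.2 - 27) + (34 - 27)] · 6 = 45.6.
Change in consumer surplus = 45.6 - 25.6 = 20.

20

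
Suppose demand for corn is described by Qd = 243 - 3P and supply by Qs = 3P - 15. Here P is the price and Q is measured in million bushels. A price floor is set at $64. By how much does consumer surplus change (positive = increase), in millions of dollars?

-1732.5

In a free market, 243 - 3P = 3P - 15 gives the equilibrium P* = 43, Q* = 114.
The floor of 64 is above the equilibrium price 43, so it binds.
At P = 64: Qd = 243 - 3·64 = 51 and Qs = 3·64 - 15 = 177.
Consumer surplus without the control is ½ · (81 - 43) · 114 = 2166.
With the floor, consumers buy 51 units at 64, so CS = ½ · (81 - 64) · 51 = 433.5.
Change in consumer surplus = 433.5 - 2166 = -1732.5.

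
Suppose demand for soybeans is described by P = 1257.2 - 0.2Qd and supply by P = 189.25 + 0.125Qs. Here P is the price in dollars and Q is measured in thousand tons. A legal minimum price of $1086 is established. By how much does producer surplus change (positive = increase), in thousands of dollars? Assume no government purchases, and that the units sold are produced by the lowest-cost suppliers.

Rearranging demand gives Qd = 6286 - 5P; rearranging supply gives Qs = 8P - 1514. Without the control the market clears where 6286 - 5P = 8P - 1514, i.e. P* = 600 and Q* = 3286.
Since 1086 > 600, the floor is binding.
At P = 1086: Qd = 6286 - 5·1086 = 856 and Qs = 8·1086 - 1514 = 7174.
Producer surplus without the control is ½ · (600 - 189.25) · 3286 = 674862.25.
With the floor, 856 units are sold at 1086. The supply price at Q = 856 is 296.25, so PS = ½ · [(1086 - 189.25) + (1086 - 296.25)] · 856 = 721822.
Change in producer surplus = 721822 - 674862.25 = 46959.75.

46959.75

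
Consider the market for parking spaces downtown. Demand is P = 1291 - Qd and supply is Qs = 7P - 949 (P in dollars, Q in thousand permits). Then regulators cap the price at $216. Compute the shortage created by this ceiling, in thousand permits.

512

Rearranging demand gives Qd = 1291 - P. Equilibrium: 1291 - P = 7P - 949, so 2240 = 8P and P* = 280, Q* = 1011.
Since 216 < 280, the ceiling is binding.
At P = 216: Qd = 1291 - 216 = 1075 and Qs = 7·216 - 949 = 563.
Shortage = Qd - Qs = 1075 - 563 = 512.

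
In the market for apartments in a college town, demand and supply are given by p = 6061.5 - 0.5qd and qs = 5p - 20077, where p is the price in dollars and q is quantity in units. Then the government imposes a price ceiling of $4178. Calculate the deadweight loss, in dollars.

Rearranging demand gives qd = 12123 - 2p. Setting quantity demanded equal to quantity supplied, 12123 - 2p = 5p - 20077, gives p* = 4600 and q* = 2923.
Since 4178 < 4600, the ceiling is binding.
At p = 4178: qd = 12123 - 2·4178 = 3767 and qs = 5·4178 - 20077 = 813.
Quantity traded falls to 813. At q = 813 the demand price is (12123 - 813)/2 = 5655 and the supply price is (20077 + 813)/5 = 4178.
Deadweight loss = ½ · (5655 - 4178) · (2923 - 813) = ½ · 1477 · 2110 = 1558235.

1558235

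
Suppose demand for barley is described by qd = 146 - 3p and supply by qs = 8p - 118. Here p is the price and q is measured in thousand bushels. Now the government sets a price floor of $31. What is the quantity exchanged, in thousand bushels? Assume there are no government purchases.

53

Setting quantity demanded equal to quantity supplied, 146 - 3p = 8p - 118, gives p* = 24 and q* = 74.
Since 31 > 24, the floor is binding.
At p = 31: qd = 146 - 3·31 = 53 and qs = 8·31 - 118 = 130.
The quantity actually transacted is the short side, demand: 53.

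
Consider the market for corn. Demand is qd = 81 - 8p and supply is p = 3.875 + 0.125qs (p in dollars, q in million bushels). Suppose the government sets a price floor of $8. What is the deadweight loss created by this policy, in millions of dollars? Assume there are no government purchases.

8

Rearranging supply gives qs = 8p - 31. Equilibrium: 81 - 8p = 8p - 31, so 112 = 16p and p* = 7, q* = 25.
The floor of 8 is above the equilibrium price 7, so it binds.
At p = 8: qd = 81 - 8·8 = 17 and qs = 8·8 - 31 = 33.
Quantity traded falls to 17. At q = 17 the demand price is (81 - 17)/8 = 8 and the supply price is (31 + 17)/8 = 6.
Deadweight loss = ½ · (8 - 6) · (25 - 17) = ½ · 2 · 8 = 8.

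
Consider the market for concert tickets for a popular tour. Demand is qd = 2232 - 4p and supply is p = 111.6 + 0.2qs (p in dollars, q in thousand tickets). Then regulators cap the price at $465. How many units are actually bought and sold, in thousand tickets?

992

Rearranging supply gives qs = 5p - 558. In a free market, 2232 - 4p = 5p - 558 gives the equilibrium p* = 310, q* = 992.
Since 465 is above p* = 310, the ceiling does not bind and the free-market outcome prevails.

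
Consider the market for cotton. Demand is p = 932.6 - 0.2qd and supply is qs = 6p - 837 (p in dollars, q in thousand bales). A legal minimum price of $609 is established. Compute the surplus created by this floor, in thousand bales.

1199

Rearranging demand gives qd = 4663 - 5p. In a free market, 4663 - 5p = 6p - 837 gives the equilibrium p* = 500, q* = 2163.
The floor of 609 is above the equilibrium price 500, so it binds.
At p = 609: qd = 4663 - 5·609 = 1618 and qs = 6·609 - 837 = 2817.
Surplus = qs - qd = 2817 - 1618 = 1199.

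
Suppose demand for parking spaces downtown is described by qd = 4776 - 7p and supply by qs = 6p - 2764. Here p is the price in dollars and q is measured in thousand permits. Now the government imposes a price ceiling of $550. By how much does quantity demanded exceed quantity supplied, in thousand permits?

390

Without the control the market clears where 4776 - 7p = 6p - 2764, i.e. p* = 580 and q* = 716.
The ceiling of 550 is below the equilibrium price 580, so it binds.
At p = 550: qd = 4776 - 7·550 = 926 and qs = 6·550 - 2764 = 536.
Shortage = qd - qs = 926 - 536 = 390.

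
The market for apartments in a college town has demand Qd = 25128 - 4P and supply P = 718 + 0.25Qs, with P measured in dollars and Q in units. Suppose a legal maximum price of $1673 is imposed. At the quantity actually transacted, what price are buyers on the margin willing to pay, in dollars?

5327

Rearranging supply gives Qs = 4P - 2872. Without the control the market clears where 25128 - 4P = 4P - 2872, i.e. P* = 3500 and Q* = 11128.
The ceiling of 1673 is below the equilibrium price 3500, so it binds.
At P = 1673: Qd = 25128 - 4·1673 = 18436 and Qs = 4·1673 - 2872 = 3820.
Only 3820 units reach the market. On the demand curve, the marginal buyer's willingness to pay at Q = 3820 is (25128 - 3820)/4 = 5327.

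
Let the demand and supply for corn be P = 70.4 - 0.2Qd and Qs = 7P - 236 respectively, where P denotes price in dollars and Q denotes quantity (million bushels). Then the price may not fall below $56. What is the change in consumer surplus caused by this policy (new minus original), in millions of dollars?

Rearranging demand gives Qd = 352 - 5P. Setting quantity demanded equal to quantity supplied, 352 - 5P = 7P - 236, gives P* = 49 and Q* = 107.
The floor of 56 is above the equilibrium price 49, so it binds.
At P = 56: Qd = 352 - 5·56 = 72 and Qs = 7·56 - 236 = 156.
Consumer surplus without the control is ½ · (70.4 - 49) · 107 = 1144.9.
With the floor, consumers buy 72 units at 56, so CS = ½ · (70.4 - 56) · 72 = 518.4.
Change in consumer surplus = 518.4 - 1144.9 = -626.5.

-626.5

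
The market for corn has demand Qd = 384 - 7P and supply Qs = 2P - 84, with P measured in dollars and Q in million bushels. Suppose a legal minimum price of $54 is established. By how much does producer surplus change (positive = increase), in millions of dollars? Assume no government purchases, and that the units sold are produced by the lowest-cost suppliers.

Without the control the market clears where 384 - 7P = 2P - 84, i.e. P* = 52 and Q* = 20.
Because the floor (54) lies above the market-clearing price, it is binding.
At P = 54: Qd = 384 - 7·54 = 6 and Qs = 2·54 - 84 = 24.
Producer surplus without the control is ½ · (52 - 42) · 20 = 100.
With the floor, 6 units are sold at 54. The supply price at Q = 6 is 45, so PS = ½ · [(54 - 42) + (54 - 45)] · 6 = 63.
Change in producer surplus = 63 - 100 = -37.

-37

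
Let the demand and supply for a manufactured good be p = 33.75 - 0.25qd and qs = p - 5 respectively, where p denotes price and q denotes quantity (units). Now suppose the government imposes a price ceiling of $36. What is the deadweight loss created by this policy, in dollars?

Rearranging demand gives qd = 135 - 4p. Setting quantity demanded equal to quantity supplied, 135 - 4p = p - 5, gives p* = 28 and q* = 23.
The ceiling of 36 is above the equilibrium price 28, so it is not binding; the market clears at p* = 28, q* = 23.
Since the control does not bind, no trades are prevented and deadweight loss is zero.

0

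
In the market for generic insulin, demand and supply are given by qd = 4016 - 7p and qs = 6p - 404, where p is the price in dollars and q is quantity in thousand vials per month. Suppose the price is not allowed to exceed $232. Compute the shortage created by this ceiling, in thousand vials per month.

1404

In a free market, 4016 - 7p = 6p - 404 gives the equilibrium p* = 340, q* = 1636.
Since 232 < 340, the ceiling is binding.
At p = 232: qd = 4016 - 7·232 = 2392 and qs = 6·232 - 404 = 988.
Shortage = qd - qs = 2392 - 988 = 1404.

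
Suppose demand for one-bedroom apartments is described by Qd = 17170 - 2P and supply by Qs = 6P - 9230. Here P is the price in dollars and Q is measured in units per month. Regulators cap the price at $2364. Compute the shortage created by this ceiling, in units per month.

Equilibrium: 17170 - 2P = 6P - 9230, so 26400 = 8P and P* = 3300, Q* = 10570.
The ceiling of 2364 is below the equilibrium price 3300, so it binds.
At P = 2364: Qd = 17170 - 2·2364 = 12442 and Qs = 6·2364 - 9230 = 4954.
Shortage = Qd - Qs = 12442 - 4954 = 7488.

7488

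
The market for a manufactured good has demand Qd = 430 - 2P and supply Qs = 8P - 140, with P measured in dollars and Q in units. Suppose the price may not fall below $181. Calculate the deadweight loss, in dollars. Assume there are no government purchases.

In a free market, 430 - 2P = 8P - 140 gives the equilibrium P* = 57, Q* = 316.
Since 181 > 57, the floor is binding.
At P = 181: Qd = 430 - 2·181 = 68 and Qs = 8·181 - 140 = 1308.
Quantity traded falls to 68. At Q = 68 the demand price is (430 - 68)/2 = 181 and the supply price is (140 + 68)/8 = 26.
Deadweight loss = ½ · (181 - 26) · (316 - 68) = ½ · 155 · 248 = 19220.

19220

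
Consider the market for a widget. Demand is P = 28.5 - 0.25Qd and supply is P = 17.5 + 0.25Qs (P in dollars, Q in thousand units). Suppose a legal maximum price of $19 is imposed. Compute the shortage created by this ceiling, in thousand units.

Rearranging demand gives Qd = 114 - 4P; rearranging supply gives Qs = 4P - 70. Setting quantity demanded equal to quantity supplied, 114 - 4P = 4P - 70, gives P* = 23 and Q* = 22.
The ceiling of 19 is below the equilibrium price 23, so it binds.
At P = 19: Qd = 114 - 4·19 = 38 and Qs = 4·19 - 70 = 6.
Shortage = Qd - Qs = 38 - 6 = 32.

32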